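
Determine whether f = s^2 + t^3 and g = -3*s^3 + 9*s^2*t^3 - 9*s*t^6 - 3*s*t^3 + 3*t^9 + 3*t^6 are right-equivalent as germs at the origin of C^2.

The Hessian of f at 0 has rank 1. Corank 1: A-series; mu = 2 gives A_2. The Hessian of g at 0 has rank 0. Corank 2; j^3 = -3*s^3 is a perfect cube, so E-series; the 4-jet and mu = 7 give E_7. f is A_2 but g is E_7, hence not right-equivalent.

No.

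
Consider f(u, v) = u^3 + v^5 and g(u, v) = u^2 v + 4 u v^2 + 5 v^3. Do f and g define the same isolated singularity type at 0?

No.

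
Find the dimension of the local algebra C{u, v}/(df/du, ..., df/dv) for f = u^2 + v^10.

9

The Hessian of f at 0 is [[2, 0], [0, 0]] with rank 1, so corank 1. A Groebner basis of the Jacobian ideal J(f) in C{u,v} is {v^9, u}; counting standard monomials gives mu = 9. Corank 1: A-series; mu = 9 gives A_9.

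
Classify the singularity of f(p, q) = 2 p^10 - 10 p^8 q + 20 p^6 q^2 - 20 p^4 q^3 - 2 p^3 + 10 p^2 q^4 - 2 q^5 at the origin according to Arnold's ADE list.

E_8

The Hessian of f at 0 has rank 0. Corank 2; j^3 = -2*p^3 is a perfect cube, so E-series; the 5-jet and mu = 8 give E_8.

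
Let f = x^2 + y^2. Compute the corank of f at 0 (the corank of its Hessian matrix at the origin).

0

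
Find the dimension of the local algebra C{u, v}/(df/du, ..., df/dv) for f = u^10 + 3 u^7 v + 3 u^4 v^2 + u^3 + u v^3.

The Hessian of f at 0 has rank 0. Corank 2; j^3 = u^3 is a perfect cube, so E-series; the 4-jet and mu = 7 give E_7.

7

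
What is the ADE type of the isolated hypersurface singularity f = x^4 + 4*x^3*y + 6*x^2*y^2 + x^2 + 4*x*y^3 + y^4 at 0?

The Hessian of f at 0 has rank 1. Corank 1: A-series; mu = 3 gives A_3.

A_3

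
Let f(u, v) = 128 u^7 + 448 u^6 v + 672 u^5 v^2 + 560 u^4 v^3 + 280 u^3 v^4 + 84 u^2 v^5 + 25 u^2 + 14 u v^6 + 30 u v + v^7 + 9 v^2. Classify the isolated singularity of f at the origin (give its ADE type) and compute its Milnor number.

Type A_6, Milnor number mu = 6.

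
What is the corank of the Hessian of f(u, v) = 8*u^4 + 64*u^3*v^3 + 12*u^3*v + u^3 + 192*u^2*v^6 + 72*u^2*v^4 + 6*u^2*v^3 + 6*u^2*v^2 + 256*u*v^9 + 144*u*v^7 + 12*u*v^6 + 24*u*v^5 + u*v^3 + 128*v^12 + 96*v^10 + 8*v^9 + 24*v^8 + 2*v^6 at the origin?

The Hessian at 0 is [[0, 0], [0, 0]] of rank 0; hence corank 2.

2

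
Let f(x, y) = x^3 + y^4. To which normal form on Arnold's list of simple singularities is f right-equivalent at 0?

E_{6}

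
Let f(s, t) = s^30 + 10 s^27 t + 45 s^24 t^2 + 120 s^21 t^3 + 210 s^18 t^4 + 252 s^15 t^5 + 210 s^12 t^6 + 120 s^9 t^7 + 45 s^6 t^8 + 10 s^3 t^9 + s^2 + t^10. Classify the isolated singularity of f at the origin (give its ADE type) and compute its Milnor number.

The Hessian of f at 0 has rank 1. Corank 1: A-series; mu = 9 gives A_9.

Type A9, Milnor number mu = 9.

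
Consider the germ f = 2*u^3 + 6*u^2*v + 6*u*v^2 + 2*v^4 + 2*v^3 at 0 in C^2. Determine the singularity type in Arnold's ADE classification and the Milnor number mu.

Type E_{6}, Milnor number mu = 6.

The Hessian of f at 0 has rank 0. Corank 2; j^3 = 2*(u + v)^3 is a perfect cube, so E-series; the 4-jet and mu = 6 give E_6.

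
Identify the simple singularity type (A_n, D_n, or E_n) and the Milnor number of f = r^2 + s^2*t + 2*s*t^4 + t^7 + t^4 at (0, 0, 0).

The Hessian of f at 0 has rank 1. Corank 2; j^3 = s^2*t has shape L^2 M (L != M), so D-series; mu = 5 gives D_5.

Type D5, Milnor number mu = 5.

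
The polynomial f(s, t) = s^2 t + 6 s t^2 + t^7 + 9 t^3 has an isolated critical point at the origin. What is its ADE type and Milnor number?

Type D_{8}, Milnor number mu = 8.

The Hessian of f at 0 has rank 0. Corank 2; j^3 = t*(s + 3*t)^2 has shape L^2 M (L != M), so D-series; mu = 8 gives D_8.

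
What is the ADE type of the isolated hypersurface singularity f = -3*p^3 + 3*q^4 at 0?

E6

The Hessian of f at 0 has rank 0. Corank 2; j^3 = -3*p^3 is a perfect cube, so E-series; the 4-jet and mu = 6 give E_6.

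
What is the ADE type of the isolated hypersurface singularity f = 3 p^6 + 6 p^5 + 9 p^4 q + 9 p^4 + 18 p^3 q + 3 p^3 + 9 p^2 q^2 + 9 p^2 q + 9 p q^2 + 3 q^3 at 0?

E_{8}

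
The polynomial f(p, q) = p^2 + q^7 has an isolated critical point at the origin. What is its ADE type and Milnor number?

The Hessian of f at 0 has rank 1. Corank 1: A-series; mu = 6 gives A_6.

Type A_{6}, Milnor number mu = 6.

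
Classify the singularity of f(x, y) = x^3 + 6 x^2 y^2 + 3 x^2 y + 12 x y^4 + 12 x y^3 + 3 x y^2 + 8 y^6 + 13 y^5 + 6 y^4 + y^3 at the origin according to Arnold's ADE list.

The Hessian of f at 0 is [[0, 0], [0, 0]] with rank 0, so corank 2. A Groebner basis of the Jacobian ideal J(f) in C{x,y} is {y^4, x^3 + 3*x^2*y - 3*x^2/4 - 3*x*y/2 - 2*y^3 - 3*y^2/4, x^2/4 + x*y^2 + x*y/2 + y^3 + y^2/4}; counting standard monomials gives mu = 8. Corank 2; j^3 = (x + y)^3 is a perfect cube, so E-series; the 5-jet and mu = 8 give E_8.

E8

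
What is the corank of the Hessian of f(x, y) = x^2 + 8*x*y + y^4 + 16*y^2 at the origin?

The Hessian at 0 is [[2, 8], [8, 32]] of rank 1; hence corank 1.

1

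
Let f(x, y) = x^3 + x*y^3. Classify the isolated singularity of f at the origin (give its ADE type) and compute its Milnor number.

The Hessian of f at 0 is [[0, 0], [0, 0]] with rank 0, so corank 2. A Groebner basis of the Jacobian ideal J(f) in C{x,y} is {x^3, x*y^2, 3*x^2 + y^3}; counting standard monomials gives mu = 7. Corank 2; j^3 = x^3 is a perfect cube, so E-series; the 4-jet and mu = 7 give E_7.

Type E7, Milnor number mu = 7.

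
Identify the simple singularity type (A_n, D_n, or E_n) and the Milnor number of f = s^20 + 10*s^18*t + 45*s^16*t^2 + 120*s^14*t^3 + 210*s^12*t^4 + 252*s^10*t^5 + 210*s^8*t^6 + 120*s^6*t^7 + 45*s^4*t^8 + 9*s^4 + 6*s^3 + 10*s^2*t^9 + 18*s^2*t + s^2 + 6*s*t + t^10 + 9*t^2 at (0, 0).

Type A_9, Milnor number mu = 9.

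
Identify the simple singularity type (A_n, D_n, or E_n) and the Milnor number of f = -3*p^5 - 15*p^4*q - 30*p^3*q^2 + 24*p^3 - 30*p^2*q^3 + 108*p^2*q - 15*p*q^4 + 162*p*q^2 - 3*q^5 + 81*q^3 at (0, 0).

The Hessian of f at 0 has rank 0. Corank 2; j^3 = 3*(2*p + 3*q)^3 is a perfect cube, so E-series; the 5-jet and mu = 8 give E_8.

Type E_{8}, Milnor number mu = 8.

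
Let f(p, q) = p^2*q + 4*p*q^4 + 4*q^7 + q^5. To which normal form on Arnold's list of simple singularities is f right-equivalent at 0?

The Hessian of f at 0 has rank 0. Corank 2; j^3 = p^2*q has shape L^2 M (L != M), so D-series; mu = 6 gives D_6.

D_{6}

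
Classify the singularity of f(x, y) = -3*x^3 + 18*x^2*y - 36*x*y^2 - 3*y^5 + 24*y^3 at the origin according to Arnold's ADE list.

E_{8}

The Hessian of f at 0 has rank 0. Corank 2; j^3 = -3*(x - 2*y)^3 is a perfect cube, so E-series; the 5-jet and mu = 8 give E_8.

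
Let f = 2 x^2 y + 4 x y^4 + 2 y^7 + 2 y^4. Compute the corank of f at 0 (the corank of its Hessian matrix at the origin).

2

Hessian at 0 has rank 0.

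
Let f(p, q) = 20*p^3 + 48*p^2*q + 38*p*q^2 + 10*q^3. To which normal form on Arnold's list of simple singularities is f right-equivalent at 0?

D4

The Hessian of f at 0 is [[0, 0], [0, 0]] with rank 0, so corank 2. A Groebner basis of the Jacobian ideal J(f) in C{p,q} is {q^3, p^2 - q^2/6, p*q + q^2/2}; counting standard monomials gives mu = 4. Corank 2; j^3 = 2*(p + q)*(10*p^2 + 14*p*q + 5*q^2) splits into three distinct lines over C (the quadratic factor has nonzero discriminant), so D_4.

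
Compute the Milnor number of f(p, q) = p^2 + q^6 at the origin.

The Hessian of f at 0 has rank 1. Corank 1: A-series; mu = 5 gives A_5.

5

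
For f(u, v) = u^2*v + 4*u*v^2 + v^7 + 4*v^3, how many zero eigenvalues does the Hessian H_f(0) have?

2

The Hessian at 0 is [[0, 0], [0, 0]] of rank 0; hence corank 2.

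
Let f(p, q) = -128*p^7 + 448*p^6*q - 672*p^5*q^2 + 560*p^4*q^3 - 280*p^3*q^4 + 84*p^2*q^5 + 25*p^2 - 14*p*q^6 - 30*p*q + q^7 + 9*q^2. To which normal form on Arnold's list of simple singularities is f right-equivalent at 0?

A_{6}

The Hessian of f at 0 is [[50, -30], [-30, 18]] with rank 1, so corank 1. A Groebner basis of the Jacobian ideal J(f) in C{p,q} is {q^6, p - 3*q/5}; counting standard monomials gives mu = 6. Corank 1: A-series; mu = 6 gives A_6.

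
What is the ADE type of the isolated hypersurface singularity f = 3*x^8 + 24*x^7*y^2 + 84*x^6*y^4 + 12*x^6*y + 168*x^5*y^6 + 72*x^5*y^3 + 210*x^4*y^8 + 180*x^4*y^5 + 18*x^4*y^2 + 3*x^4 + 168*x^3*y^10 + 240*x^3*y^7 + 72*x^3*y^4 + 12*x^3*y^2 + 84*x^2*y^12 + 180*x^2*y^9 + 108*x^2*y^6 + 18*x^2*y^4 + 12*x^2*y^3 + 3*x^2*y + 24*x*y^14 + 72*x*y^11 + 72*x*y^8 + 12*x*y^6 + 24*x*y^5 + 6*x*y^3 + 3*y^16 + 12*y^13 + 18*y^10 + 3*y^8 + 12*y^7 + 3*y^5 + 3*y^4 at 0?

D_{5}

The Hessian of f at 0 has rank 0. Corank 2; j^3 = 3*x^2*y has shape L^2 M (L != M), so D-series; mu = 5 gives D_5.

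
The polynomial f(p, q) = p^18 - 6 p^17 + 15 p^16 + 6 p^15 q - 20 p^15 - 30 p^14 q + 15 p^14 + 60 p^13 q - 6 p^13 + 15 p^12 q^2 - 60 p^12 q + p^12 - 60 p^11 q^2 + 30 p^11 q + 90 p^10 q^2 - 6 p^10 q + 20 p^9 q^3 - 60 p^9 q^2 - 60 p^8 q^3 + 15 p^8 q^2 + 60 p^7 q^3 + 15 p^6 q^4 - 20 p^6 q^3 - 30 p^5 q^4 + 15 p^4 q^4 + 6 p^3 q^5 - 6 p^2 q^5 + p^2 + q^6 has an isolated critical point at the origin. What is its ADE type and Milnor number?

The Hessian of f at 0 is [[2, 0], [0, 0]] with rank 1, so corank 1. A Groebner basis of the Jacobian ideal J(f) in C{p,q} is {q^5, p}; counting standard monomials gives mu = 5. Corank 1: A-series; mu = 5 gives A_5.

Type A_{5}, Milnor number mu = 5.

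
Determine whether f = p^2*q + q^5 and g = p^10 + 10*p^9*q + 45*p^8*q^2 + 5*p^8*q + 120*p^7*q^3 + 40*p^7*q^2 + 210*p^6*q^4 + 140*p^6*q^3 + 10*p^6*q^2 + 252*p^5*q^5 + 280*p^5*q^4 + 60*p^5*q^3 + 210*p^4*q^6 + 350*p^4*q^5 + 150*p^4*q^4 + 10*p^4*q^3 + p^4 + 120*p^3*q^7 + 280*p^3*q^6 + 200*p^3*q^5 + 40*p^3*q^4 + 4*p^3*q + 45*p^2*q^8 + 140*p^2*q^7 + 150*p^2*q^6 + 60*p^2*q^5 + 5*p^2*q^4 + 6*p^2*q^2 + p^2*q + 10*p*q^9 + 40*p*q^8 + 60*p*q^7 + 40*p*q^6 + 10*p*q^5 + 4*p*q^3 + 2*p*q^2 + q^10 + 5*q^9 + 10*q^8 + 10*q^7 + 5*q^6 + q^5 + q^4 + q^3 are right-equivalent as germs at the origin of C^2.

The Hessian of f at 0 is [[0, 0], [0, 0]] with rank 0, so corank 2. A Groebner basis of the Jacobian ideal J(f) in C{p,q} is {p^2/5 + q^4, p^3, p*q}; counting standard monomials gives mu = 6. Corank 2; j^3 = p^2*q has shape L^2 M (L != M), so D-series; mu = 6 gives D_6. The Hessian of g at 0 is [[0, 0], [0, 0]] with rank 0, so corank 2. A Groebner basis of the Jacobian ideal J(g) in C{p,q} is {p^2/5 + q^4 - q^2/5, p^3 + q^3, p*q + q^2}; counting standard monomials gives mu = 6. Corank 2; j^3 = q*(p + q)^2 has shape L^2 M (L != M), so D-series; mu = 6 gives D_6. Both have type D_6, hence right-equivalent.

Yes.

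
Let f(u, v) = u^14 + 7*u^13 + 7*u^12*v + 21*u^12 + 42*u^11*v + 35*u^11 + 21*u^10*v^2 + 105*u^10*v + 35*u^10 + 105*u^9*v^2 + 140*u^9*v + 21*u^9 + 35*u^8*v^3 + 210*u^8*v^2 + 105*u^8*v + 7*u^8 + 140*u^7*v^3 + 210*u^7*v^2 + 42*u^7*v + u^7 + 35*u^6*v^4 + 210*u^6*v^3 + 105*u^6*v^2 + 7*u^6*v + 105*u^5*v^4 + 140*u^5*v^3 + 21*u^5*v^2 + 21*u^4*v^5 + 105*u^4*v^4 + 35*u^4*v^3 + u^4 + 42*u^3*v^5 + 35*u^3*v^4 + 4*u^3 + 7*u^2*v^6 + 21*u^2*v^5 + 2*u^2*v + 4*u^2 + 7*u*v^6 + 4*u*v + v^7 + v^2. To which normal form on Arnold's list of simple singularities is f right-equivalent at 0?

The Hessian of f at 0 is [[8, 4], [4, 2]] with rank 1, so corank 1. A Groebner basis of the Jacobian ideal J(f) in C{u,v} is {448*u*v/3 - 640*u/3 + v^4 + 16*v^3/3 + 48*v^2 - 320*v/3, u*v^2 - 16*u*v/3 + 16*u/3 + v^3/6 - 2*v^2 + 8*v/3, u^2 + 2*u + v}; counting standard monomials gives mu = 6. Corank 1: A-series; mu = 6 gives A_6.

A_6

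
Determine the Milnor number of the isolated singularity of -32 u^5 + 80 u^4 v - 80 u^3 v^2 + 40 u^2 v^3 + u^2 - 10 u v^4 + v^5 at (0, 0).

4

The Hessian of f at 0 has rank 1. Corank 1: A-series; mu = 4 gives A_4.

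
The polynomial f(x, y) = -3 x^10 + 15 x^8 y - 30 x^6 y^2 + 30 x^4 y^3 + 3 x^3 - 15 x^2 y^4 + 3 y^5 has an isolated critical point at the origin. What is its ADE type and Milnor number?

Type E8, Milnor number mu = 8.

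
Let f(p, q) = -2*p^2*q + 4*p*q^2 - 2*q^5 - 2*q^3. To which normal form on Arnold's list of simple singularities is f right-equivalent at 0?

D6

The Hessian of f at 0 has rank 0. Corank 2; j^3 = -2*q*(p - q)^2 has shape L^2 M (L != M), so D-series; mu = 6 gives D_6.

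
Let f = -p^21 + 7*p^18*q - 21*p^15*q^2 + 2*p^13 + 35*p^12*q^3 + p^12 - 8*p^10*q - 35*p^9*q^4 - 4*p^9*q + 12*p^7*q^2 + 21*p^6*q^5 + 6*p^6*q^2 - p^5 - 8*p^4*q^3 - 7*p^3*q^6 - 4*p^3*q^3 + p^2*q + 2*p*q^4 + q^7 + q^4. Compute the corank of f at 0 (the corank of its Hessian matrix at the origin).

2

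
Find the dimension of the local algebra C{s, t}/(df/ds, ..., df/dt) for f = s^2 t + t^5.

The Hessian of f at 0 is [[0, 0], [0, 0]] with rank 0, so corank 2. A Groebner basis of the Jacobian ideal J(f) in C{s,t} is {s^2/5 + t^4, s^3, s*t}; counting standard monomials gives mu = 6. Corank 2; j^3 = s^2*t has shape L^2 M (L != M), so D-series; mu = 6 gives D_6.

6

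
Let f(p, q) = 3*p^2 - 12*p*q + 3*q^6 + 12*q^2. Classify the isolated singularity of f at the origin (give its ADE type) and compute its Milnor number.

Type A5, Milnor number mu = 5.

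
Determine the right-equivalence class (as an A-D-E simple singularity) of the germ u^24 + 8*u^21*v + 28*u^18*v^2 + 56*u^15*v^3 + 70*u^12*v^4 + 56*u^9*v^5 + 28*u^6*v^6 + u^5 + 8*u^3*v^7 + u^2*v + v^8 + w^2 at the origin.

D_{9}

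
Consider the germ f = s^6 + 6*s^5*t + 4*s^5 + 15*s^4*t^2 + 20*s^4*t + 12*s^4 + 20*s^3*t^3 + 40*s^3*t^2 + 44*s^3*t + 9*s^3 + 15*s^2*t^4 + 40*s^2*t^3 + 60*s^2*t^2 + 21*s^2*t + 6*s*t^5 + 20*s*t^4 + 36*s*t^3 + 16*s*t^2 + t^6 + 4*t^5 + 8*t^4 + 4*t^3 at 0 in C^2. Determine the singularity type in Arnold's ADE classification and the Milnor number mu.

The Hessian of f at 0 has rank 0. Corank 2; j^3 = (s + t)*(3*s + 2*t)^2 has shape L^2 M (L != M), so D-series; mu = 7 gives D_7.

Type D_{7}, Milnor number mu = 7.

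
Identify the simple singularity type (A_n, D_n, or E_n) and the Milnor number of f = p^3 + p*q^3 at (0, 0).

Type E7, Milnor number mu = 7.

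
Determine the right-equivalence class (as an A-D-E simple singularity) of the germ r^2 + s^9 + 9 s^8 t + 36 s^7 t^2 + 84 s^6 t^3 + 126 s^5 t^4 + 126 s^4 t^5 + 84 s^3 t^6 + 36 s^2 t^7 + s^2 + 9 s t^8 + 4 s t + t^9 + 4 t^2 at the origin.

A8

The Hessian of f at 0 has rank 2. Corank 1: A-series; mu = 8 gives A_8.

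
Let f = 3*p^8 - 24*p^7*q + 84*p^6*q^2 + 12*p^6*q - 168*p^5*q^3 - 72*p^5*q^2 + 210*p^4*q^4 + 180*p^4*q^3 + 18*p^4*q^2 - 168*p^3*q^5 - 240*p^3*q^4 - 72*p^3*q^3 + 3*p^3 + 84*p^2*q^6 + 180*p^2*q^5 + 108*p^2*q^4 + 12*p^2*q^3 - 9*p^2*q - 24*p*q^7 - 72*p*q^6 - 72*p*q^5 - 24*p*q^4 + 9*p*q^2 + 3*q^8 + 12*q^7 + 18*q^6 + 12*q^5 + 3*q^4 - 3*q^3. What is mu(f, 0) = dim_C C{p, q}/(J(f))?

The Hessian of f at 0 is [[0, 0], [0, 0]] with rank 0, so corank 2. A Groebner basis of the Jacobian ideal J(f) in C{p,q} is {q^3, p^2 - 2*p*q + q^2}; counting standard monomials gives mu = 6. Corank 2; j^3 = 3*(p - q)^3 is a perfect cube, so E-series; the 4-jet and mu = 6 give E_6.

6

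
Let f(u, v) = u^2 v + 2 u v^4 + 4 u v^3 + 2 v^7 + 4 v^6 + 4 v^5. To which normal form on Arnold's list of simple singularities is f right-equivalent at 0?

The Hessian of f at 0 has rank 0. Corank 2; j^3 = u^2*v has shape L^2 M (L != M), so D-series; mu = 8 gives D_8.

D_8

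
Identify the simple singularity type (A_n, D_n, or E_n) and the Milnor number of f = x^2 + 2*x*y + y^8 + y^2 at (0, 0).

The Hessian of f at 0 has rank 1. Corank 1: A-series; mu = 7 gives A_7.

Type A_{7}, Milnor number mu = 7.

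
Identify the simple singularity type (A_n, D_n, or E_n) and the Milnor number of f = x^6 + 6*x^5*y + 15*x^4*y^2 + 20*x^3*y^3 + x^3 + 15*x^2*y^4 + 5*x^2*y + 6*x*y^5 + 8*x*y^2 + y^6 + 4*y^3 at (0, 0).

Type D_{7}, Milnor number mu = 7.

The Hessian of f at 0 has rank 0. Corank 2; j^3 = (x + y)*(x + 2*y)^2 has shape L^2 M (L != M), so D-series; mu = 7 gives D_7.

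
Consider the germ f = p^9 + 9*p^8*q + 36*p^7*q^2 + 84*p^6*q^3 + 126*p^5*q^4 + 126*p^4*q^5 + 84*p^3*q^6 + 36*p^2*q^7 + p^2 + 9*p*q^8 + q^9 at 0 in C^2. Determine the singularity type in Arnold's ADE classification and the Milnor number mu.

Type A_{8}, Milnor number mu = 8.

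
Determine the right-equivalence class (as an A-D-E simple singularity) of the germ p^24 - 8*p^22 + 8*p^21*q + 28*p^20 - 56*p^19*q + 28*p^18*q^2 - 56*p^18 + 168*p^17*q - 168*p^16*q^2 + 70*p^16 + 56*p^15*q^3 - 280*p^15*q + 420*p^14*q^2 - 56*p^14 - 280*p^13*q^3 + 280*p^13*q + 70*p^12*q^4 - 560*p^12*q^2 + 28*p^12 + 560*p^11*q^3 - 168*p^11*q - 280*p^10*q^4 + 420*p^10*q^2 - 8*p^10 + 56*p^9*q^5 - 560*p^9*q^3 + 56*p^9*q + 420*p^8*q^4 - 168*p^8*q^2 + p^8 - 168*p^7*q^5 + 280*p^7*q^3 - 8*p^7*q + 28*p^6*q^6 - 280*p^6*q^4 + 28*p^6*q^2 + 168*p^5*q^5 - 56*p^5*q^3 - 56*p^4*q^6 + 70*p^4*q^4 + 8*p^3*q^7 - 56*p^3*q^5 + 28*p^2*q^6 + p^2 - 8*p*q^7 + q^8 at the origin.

A7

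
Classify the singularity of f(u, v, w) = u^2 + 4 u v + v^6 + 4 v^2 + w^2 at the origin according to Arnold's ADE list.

A5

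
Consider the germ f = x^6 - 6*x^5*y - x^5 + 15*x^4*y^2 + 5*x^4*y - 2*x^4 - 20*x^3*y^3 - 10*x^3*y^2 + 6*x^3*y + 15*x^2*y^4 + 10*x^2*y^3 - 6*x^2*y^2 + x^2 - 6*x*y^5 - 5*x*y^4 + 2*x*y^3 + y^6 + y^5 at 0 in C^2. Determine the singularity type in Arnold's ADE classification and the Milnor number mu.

Type A_{4}, Milnor number mu = 4.

The Hessian of f at 0 has rank 1. Corank 1: A-series; mu = 4 gives A_4.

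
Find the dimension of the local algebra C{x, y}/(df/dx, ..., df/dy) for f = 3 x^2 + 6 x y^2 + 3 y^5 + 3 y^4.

The Hessian of f at 0 has rank 1. Corank 1: A-series; mu = 4 gives A_4.

4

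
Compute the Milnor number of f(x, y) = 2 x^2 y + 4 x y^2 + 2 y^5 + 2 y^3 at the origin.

6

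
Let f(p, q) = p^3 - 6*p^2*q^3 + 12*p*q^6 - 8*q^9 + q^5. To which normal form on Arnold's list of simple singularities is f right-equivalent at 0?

E8

The Hessian of f at 0 has rank 0. Corank 2; j^3 = p^3 is a perfect cube, so E-series; the 5-jet and mu = 8 give E_8.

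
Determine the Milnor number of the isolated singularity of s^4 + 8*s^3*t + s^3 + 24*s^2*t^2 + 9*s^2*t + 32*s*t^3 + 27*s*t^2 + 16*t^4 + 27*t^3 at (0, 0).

6

The Hessian of f at 0 is [[0, 0], [0, 0]] with rank 0, so corank 2. A Groebner basis of the Jacobian ideal J(f) in C{s,t} is {t^4, s*t^2 + 8*t^3/3, s^2 + 6*s*t + 9*t^2}; counting standard monomials gives mu = 6. Corank 2; j^3 = (s + 3*t)^3 is a perfect cube, so E-series; the 4-jet and mu = 6 give E_6.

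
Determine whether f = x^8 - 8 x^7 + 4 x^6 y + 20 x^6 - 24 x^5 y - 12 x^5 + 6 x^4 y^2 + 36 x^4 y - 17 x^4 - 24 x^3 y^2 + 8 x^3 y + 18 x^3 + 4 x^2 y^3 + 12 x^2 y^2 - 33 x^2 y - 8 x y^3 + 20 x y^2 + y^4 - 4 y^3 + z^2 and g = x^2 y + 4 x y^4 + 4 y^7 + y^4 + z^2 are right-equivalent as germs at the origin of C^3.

Yes.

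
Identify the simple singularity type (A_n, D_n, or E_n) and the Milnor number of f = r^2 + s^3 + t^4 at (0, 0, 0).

The Hessian of f at 0 has rank 1. Corank 2; j^3 = s^3 is a perfect cube, so E-series; the 4-jet and mu = 6 give E_6.

Type E_{6}, Milnor number mu = 6.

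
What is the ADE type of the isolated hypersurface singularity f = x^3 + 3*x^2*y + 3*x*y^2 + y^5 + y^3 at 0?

E8

The Hessian of f at 0 has rank 0. Corank 2; j^3 = (x + y)^3 is a perfect cube, so E-series; the 5-jet and mu = 8 give E_8.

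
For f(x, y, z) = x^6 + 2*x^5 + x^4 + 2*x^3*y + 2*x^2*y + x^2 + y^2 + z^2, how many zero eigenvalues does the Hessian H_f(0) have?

0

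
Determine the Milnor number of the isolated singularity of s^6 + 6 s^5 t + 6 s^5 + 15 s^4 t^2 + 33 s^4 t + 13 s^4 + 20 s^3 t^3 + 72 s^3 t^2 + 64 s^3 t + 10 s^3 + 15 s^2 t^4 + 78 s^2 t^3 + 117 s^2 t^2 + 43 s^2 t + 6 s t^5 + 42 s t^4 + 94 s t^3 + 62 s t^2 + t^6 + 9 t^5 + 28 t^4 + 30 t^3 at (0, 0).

The Hessian of f at 0 has rank 0. Corank 2; j^3 = (2*s + 3*t)*(5*s^2 + 14*s*t + 10*t^2) splits into three distinct lines over C (the quadratic factor has nonzero discriminant), so D_4.

4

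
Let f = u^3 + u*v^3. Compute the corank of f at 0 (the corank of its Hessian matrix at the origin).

2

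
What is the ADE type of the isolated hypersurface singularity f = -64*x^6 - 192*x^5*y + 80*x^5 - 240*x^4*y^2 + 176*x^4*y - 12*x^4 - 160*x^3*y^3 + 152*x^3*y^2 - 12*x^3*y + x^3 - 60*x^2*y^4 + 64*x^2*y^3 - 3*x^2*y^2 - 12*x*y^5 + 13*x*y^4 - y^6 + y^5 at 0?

E_{8}

The Hessian of f at 0 is [[0, 0], [0, 0]] with rank 0, so corank 2. A Groebner basis of the Jacobian ideal J(f) in C{x,y} is {-x^2/16 + x*y^3 + x*y^2/8, x^2/2 - x*y^2 + y^4, x^3, x^2*y - x^2/8 + x*y^2/4}; counting standard monomials gives mu = 8. Corank 2; j^3 = x^3 is a perfect cube, so E-series; the 5-jet and mu = 8 give E_8.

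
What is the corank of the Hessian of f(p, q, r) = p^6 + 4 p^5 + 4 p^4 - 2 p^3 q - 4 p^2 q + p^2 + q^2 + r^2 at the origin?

Hessian at 0 has rank 3.

0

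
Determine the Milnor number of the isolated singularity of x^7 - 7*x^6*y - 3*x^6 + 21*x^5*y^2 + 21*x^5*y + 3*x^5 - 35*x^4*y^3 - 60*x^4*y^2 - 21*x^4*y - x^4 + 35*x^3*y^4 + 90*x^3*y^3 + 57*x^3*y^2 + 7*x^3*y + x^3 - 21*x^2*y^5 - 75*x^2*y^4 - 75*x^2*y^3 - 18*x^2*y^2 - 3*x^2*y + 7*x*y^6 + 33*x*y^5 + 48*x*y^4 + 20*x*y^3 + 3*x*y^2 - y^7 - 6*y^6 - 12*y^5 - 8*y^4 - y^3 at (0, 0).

7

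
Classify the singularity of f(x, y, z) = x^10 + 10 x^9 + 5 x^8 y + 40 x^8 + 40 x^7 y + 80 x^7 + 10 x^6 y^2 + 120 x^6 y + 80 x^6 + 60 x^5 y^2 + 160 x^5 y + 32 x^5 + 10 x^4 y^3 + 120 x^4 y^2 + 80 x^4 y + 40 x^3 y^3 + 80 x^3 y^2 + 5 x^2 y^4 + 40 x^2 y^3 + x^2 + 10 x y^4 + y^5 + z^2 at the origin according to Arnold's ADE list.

The Hessian of f at 0 has rank 2. Corank 1: A-series; mu = 4 gives A_4.

A_4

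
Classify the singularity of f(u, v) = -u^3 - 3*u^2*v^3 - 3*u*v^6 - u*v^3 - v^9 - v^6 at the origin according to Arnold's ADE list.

E_{7}

The Hessian of f at 0 is [[0, 0], [0, 0]] with rank 0, so corank 2. A Groebner basis of the Jacobian ideal J(f) in C{u,v} is {u^3, u*v^2, 3*u^2 + v^3}; counting standard monomials gives mu = 7. Corank 2; j^3 = -u^3 is a perfect cube, so E-series; the 4-jet and mu = 7 give E_7.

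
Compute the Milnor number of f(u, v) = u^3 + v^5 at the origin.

8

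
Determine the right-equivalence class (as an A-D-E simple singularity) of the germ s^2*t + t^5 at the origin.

D6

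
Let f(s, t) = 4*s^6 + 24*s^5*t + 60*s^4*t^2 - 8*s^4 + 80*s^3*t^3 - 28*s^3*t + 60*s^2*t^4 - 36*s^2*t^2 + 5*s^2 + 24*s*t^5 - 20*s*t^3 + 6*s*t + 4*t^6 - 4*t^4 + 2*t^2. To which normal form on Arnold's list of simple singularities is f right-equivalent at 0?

The Hessian of f at 0 has rank 2. Corank 0: nondegenerate Morse point, so A_1.

A1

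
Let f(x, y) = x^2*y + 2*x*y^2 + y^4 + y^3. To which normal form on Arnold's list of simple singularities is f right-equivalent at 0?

D_5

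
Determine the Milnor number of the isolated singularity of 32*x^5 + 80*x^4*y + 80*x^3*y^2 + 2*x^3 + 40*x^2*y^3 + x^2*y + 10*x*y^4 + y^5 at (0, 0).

The Hessian of f at 0 has rank 0. Corank 2; j^3 = x^2*(2*x + y) has shape L^2 M (L != M), so D-series; mu = 6 gives D_6.

6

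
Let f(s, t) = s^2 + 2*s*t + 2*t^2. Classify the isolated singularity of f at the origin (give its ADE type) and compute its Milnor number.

Type A_1, Milnor number mu = 1.

The Hessian of f at 0 is [[2, 2], [2, 4]] with rank 2, so corank 0. A Groebner basis of the Jacobian ideal J(f) in C{s,t} is {s, t}; counting standard monomials gives mu = 1. Corank 0: nondegenerate Morse point, so A_1.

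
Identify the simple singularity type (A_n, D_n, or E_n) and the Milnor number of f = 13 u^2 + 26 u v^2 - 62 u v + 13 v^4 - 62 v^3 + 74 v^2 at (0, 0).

The Hessian of f at 0 has rank 2. Corank 0: nondegenerate Morse point, so A_1.

Type A_1, Milnor number mu = 1.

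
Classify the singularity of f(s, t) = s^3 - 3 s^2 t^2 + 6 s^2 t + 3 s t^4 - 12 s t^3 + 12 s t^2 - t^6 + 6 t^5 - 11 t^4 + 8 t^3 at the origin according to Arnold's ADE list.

The Hessian of f at 0 has rank 0. Corank 2; j^3 = (s + 2*t)^3 is a perfect cube, so E-series; the 4-jet and mu = 6 give E_6.

E6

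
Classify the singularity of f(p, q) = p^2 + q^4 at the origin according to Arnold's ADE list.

A_{3}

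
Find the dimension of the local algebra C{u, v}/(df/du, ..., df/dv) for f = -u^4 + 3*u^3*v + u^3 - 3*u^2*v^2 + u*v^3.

The Hessian of f at 0 is [[0, 0], [0, 0]] with rank 0, so corank 2. A Groebner basis of the Jacobian ideal J(f) in C{u,v} is {3*u^2 + v^4 + v^3, u^3, u^2*v - u^2 - v^3/3, -2*u^2 + u*v^2 - 2*v^3/3}; counting standard monomials gives mu = 7. Corank 2; j^3 = u^3 is a perfect cube, so E-series; the 4-jet and mu = 7 give E_7.

7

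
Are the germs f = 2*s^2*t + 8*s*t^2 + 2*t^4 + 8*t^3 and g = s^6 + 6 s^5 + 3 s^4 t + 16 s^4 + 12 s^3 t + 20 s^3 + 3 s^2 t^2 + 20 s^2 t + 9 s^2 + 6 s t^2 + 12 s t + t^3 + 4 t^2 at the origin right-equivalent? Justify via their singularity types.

The Hessian of f at 0 has rank 0. Corank 2; j^3 = 2*t*(s + 2*t)^2 has shape L^2 M (L != M), so D-series; mu = 5 gives D_5. The Hessian of g at 0 has rank 1. Corank 1: A-series; mu = 2 gives A_2. f is D_5 but g is A_2, hence not right-equivalent.

No.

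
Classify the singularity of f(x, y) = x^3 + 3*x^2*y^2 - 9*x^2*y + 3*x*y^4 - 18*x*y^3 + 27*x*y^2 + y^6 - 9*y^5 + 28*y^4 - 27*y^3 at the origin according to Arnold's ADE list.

The Hessian of f at 0 is [[0, 0], [0, 0]] with rank 0, so corank 2. A Groebner basis of the Jacobian ideal J(f) in C{x,y} is {x^3 + 27*x^2/2 - 81*x*y + 243*y^2/2, x^2*y + 3*x^2 - 18*x*y + 27*y^2, x^2/2 + x*y^2 - 3*x*y + 9*y^2/2, y^3}; counting standard monomials gives mu = 6. Corank 2; j^3 = (x - 3*y)^3 is a perfect cube, so E-series; the 4-jet and mu = 6 give E_6.

E_6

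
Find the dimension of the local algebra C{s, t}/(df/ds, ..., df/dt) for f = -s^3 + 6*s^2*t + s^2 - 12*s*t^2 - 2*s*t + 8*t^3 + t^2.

2

The Hessian of f at 0 has rank 1. Corank 1: A-series; mu = 2 gives A_2.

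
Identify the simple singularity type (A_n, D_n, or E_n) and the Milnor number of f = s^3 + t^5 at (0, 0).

The Hessian of f at 0 has rank 0. Corank 2; j^3 = s^3 is a perfect cube, so E-series; the 5-jet and mu = 8 give E_8.

Type E8, Milnor number mu = 8.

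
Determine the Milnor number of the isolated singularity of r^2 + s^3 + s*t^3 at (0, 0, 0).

7

The Hessian of f at 0 is [[0, 0, 0], [0, 0, 0], [0, 0, 2]] with rank 1, so corank 2. A Groebner basis of the Jacobian ideal J(f) in C{s,t,r} is {s^3, s*t^2, 3*s^2 + t^3, r}; counting standard monomials gives mu = 7. Corank 2; j^3 = s^3 is a perfect cube, so E-series; the 4-jet and mu = 7 give E_7.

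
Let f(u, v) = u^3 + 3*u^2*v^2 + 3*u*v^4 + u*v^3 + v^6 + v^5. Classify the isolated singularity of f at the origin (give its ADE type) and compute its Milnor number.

Type E_7, Milnor number mu = 7.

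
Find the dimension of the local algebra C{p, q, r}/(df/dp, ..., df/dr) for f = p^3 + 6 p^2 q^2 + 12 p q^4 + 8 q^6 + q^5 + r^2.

8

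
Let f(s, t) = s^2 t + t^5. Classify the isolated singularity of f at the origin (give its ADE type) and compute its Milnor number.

Type D_{6}, Milnor number mu = 6.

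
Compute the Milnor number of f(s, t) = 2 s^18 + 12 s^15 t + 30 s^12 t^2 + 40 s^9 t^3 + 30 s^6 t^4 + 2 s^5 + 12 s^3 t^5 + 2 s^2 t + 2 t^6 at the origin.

7

The Hessian of f at 0 has rank 0. Corank 2; j^3 = 2*s^2*t has shape L^2 M (L != M), so D-series; mu = 7 gives D_7.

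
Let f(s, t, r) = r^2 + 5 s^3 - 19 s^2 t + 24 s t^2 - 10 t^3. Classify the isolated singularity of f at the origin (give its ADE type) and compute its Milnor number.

Type D_{4}, Milnor number mu = 4.

The Hessian of f at 0 is [[0, 0, 0], [0, 0, 0], [0, 0, 2]] with rank 1, so corank 2. A Groebner basis of the Jacobian ideal J(f) in C{s,t,r} is {t^3, s^2 - 6*t^2, s*t - 3*t^2, r}; counting standard monomials gives mu = 4. Corank 2; j^3 = (s - t)*(5*s^2 - 14*s*t + 10*t^2) splits into three distinct lines over C (the quadratic factor has nonzero discriminant), so D_4.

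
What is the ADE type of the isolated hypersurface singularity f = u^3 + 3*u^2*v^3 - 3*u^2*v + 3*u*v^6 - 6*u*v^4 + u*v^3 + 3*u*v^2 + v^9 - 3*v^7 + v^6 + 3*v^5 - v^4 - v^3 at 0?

E7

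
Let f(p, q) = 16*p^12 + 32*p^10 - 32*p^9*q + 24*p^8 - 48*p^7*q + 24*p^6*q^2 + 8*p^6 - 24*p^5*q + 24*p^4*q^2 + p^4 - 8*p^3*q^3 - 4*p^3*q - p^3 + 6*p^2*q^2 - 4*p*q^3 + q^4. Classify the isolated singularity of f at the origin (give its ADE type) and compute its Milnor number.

Type E_6, Milnor number mu = 6.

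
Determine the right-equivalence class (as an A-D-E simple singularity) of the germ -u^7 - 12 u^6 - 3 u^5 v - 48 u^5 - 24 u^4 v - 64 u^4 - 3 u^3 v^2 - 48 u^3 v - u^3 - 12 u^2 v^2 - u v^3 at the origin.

E_{7}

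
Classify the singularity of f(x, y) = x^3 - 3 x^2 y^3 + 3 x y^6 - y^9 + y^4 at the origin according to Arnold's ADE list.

E6

The Hessian of f at 0 is [[0, 0], [0, 0]] with rank 0, so corank 2. A Groebner basis of the Jacobian ideal J(f) in C{x,y} is {y^3, x^2}; counting standard monomials gives mu = 6. Corank 2; j^3 = x^3 is a perfect cube, so E-series; the 4-jet and mu = 6 give E_6.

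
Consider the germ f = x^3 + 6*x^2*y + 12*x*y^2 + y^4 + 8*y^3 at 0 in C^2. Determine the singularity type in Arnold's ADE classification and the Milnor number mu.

The Hessian of f at 0 is [[0, 0], [0, 0]] with rank 0, so corank 2. A Groebner basis of the Jacobian ideal J(f) in C{x,y} is {y^3, x^2 + 4*x*y + 4*y^2}; counting standard monomials gives mu = 6. Corank 2; j^3 = (x + 2*y)^3 is a perfect cube, so E-series; the 4-jet and mu = 6 give E_6.

Type E_6, Milnor number mu = 6.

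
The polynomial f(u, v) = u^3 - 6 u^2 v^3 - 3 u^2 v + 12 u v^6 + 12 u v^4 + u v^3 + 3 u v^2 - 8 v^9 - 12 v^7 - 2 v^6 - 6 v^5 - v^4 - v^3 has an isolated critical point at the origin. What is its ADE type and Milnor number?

Type E7, Milnor number mu = 7.

The Hessian of f at 0 is [[0, 0], [0, 0]] with rank 0, so corank 2. A Groebner basis of the Jacobian ideal J(f) in C{u,v} is {u^3 - 3*u^2*v - 6*u^2 + 12*u*v - 6*v^2, 3*u^2 + u*v^2 - 6*u*v + 3*v^2, 3*u^2 - 6*u*v + v^3 + 3*v^2}; counting standard monomials gives mu = 7. Corank 2; j^3 = (u - v)^3 is a perfect cube, so E-series; the 4-jet and mu = 7 give E_7.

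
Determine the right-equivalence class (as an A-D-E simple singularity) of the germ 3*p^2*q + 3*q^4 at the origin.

The Hessian of f at 0 has rank 0. Corank 2; j^3 = 3*p^2*q has shape L^2 M (L != M), so D-series; mu = 5 gives D_5.

D_5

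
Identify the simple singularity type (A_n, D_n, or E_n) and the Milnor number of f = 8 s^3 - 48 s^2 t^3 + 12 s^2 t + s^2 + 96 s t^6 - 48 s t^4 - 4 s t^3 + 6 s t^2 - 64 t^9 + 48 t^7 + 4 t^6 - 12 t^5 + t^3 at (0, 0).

The Hessian of f at 0 has rank 1. Corank 1: A-series; mu = 2 gives A_2.

Type A_{2}, Milnor number mu = 2.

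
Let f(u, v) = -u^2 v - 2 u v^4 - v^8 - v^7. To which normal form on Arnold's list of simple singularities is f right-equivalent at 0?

D_{9}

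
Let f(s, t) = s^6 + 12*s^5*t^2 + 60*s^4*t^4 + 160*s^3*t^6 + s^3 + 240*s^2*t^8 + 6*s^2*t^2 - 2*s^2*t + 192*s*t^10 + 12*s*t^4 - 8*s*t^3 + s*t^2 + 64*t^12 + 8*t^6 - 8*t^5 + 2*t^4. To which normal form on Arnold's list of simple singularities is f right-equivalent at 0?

D_{7}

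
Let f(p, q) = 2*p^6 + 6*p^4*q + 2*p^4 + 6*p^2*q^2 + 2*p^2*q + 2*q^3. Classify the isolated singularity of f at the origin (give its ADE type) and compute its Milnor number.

Type D_{4}, Milnor number mu = 4.

The Hessian of f at 0 has rank 0. Corank 2; j^3 = 2*q*(p^2 + q^2) splits into three distinct lines over C (the quadratic factor has nonzero discriminant), so D_4.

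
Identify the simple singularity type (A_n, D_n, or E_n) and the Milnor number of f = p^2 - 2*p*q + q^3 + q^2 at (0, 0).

The Hessian of f at 0 has rank 1. Corank 1: A-series; mu = 2 gives A_2.

Type A_{2}, Milnor number mu = 2.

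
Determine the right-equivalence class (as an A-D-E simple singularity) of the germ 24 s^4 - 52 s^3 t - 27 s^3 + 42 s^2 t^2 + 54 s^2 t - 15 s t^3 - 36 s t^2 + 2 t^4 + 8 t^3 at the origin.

The Hessian of f at 0 has rank 0. Corank 2; j^3 = -(3*s - 2*t)^3 is a perfect cube, so E-series; the 4-jet and mu = 7 give E_7.

E_{7}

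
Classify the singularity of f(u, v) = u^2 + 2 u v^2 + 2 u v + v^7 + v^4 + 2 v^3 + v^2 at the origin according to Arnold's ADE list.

A6

The Hessian of f at 0 is [[2, 2], [2, 2]] with rank 1, so corank 1. A Groebner basis of the Jacobian ideal J(f) in C{u,v} is {u^3 + 3*u^2*v - 3*u^2 - 4*u*v + u + v, u + v^2 + v}; counting standard monomials gives mu = 6. Corank 1: A-series; mu = 6 gives A_6.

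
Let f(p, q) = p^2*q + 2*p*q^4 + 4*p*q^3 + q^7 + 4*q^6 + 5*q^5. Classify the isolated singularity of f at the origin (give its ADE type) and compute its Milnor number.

The Hessian of f at 0 has rank 0. Corank 2; j^3 = p^2*q has shape L^2 M (L != M), so D-series; mu = 6 gives D_6.

Type D_{6}, Milnor number mu = 6.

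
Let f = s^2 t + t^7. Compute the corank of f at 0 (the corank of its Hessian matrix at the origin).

2

The Hessian at 0 is [[0, 0], [0, 0]] of rank 0; hence corank 2.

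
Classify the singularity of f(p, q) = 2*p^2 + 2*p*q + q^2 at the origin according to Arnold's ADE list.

A_1

The Hessian of f at 0 has rank 2. Corank 0: nondegenerate Morse point, so A_1.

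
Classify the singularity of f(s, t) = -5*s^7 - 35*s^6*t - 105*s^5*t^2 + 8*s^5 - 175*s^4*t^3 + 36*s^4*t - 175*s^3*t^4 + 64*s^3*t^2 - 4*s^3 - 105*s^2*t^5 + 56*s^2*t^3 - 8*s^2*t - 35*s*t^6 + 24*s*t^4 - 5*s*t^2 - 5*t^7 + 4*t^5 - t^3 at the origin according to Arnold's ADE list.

D_{8}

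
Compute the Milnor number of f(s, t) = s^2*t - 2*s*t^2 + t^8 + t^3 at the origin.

9

The Hessian of f at 0 is [[0, 0], [0, 0]] with rank 0, so corank 2. A Groebner basis of the Jacobian ideal J(f) in C{s,t} is {s^2/8 + t^7 - t^2/8, s^3 - t^3, s*t - t^2}; counting standard monomials gives mu = 9. Corank 2; j^3 = t*(s - t)^2 has shape L^2 M (L != M), so D-series; mu = 9 gives D_9.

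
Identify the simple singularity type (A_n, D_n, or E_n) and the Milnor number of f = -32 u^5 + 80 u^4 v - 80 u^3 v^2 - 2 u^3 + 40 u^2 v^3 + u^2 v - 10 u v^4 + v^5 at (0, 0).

The Hessian of f at 0 has rank 0. Corank 2; j^3 = -u^2*(2*u - v) has shape L^2 M (L != M), so D-series; mu = 6 gives D_6.

Type D_{6}, Milnor number mu = 6.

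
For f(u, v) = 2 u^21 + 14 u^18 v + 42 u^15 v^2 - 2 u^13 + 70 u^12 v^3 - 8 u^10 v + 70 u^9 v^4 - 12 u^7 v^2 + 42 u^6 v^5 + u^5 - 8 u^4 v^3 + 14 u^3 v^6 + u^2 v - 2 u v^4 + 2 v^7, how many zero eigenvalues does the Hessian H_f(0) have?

2

The Hessian at 0 is [[0, 0], [0, 0]] of rank 0; hence corank 2.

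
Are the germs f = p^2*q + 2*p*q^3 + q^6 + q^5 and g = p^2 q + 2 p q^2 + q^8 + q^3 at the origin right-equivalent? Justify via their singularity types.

The Hessian of f at 0 has rank 0. Corank 2; j^3 = p^2*q has shape L^2 M (L != M), so D-series; mu = 7 gives D_7. The Hessian of g at 0 has rank 0. Corank 2; j^3 = q*(p + q)^2 has shape L^2 M (L != M), so D-series; mu = 9 gives D_9. f is D_7 but g is D_9, hence not right-equivalent.

No.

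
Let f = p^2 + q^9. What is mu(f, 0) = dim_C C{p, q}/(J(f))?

8

The Hessian of f at 0 is [[2, 0], [0, 0]] with rank 1, so corank 1. A Groebner basis of the Jacobian ideal J(f) in C{p,q} is {q^8, p}; counting standard monomials gives mu = 8. Corank 1: A-series; mu = 8 gives A_8.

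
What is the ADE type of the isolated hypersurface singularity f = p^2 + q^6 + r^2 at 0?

The Hessian of f at 0 is [[2, 0, 0], [0, 0, 0], [0, 0, 2]] with rank 2, so corank 1. A Groebner basis of the Jacobian ideal J(f) in C{p,q,r} is {q^5, p, r}; counting standard monomials gives mu = 5. Corank 1: A-series; mu = 5 gives A_5.

A_{5}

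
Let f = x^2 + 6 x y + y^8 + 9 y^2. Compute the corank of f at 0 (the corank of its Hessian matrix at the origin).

Hessian at 0 has rank 1.

1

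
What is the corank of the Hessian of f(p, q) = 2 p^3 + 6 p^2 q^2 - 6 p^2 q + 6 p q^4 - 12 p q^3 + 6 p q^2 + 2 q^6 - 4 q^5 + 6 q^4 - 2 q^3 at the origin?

The Hessian at 0 is [[0, 0], [0, 0]] of rank 0; hence corank 2.

2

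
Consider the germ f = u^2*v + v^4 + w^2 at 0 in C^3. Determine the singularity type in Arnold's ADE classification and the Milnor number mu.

Type D_5, Milnor number mu = 5.

The Hessian of f at 0 has rank 1. Corank 2; j^3 = u^2*v has shape L^2 M (L != M), so D-series; mu = 5 gives D_5.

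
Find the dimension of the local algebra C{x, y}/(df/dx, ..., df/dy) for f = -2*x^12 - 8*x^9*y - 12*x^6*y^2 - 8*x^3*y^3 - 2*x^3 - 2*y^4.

6

The Hessian of f at 0 has rank 0. Corank 2; j^3 = -2*x^3 is a perfect cube, so E-series; the 4-jet and mu = 6 give E_6.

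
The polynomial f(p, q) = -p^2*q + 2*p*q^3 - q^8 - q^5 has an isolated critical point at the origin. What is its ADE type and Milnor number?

The Hessian of f at 0 has rank 0. Corank 2; j^3 = -p^2*q has shape L^2 M (L != M), so D-series; mu = 9 gives D_9.

Type D_9, Milnor number mu = 9.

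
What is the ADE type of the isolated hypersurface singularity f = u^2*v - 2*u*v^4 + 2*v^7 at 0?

The Hessian of f at 0 has rank 0. Corank 2; j^3 = u^2*v has shape L^2 M (L != M), so D-series; mu = 8 gives D_8.

D_8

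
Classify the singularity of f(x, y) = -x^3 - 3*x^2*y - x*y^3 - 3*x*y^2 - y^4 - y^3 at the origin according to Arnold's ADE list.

E7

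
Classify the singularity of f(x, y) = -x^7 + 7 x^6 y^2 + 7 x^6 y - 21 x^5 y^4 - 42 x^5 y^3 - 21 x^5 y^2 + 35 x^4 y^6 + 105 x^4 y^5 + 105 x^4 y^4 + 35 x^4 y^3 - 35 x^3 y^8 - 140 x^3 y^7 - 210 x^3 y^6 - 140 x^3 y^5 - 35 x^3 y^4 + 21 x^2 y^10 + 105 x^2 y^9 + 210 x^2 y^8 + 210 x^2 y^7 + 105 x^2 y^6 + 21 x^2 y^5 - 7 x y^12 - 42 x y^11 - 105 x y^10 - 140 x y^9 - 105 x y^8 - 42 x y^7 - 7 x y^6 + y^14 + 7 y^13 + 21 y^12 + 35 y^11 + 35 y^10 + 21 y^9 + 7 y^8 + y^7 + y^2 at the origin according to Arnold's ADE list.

A_{6}

The Hessian of f at 0 is [[0, 0], [0, 2]] with rank 1, so corank 1. A Groebner basis of the Jacobian ideal J(f) in C{x,y} is {x^6, y}; counting standard monomials gives mu = 6. Corank 1: A-series; mu = 6 gives A_6.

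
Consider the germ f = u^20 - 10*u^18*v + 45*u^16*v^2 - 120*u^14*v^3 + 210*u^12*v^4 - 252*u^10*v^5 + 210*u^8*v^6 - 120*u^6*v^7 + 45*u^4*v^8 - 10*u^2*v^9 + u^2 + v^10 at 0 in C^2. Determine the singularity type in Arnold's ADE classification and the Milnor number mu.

Type A9, Milnor number mu = 9.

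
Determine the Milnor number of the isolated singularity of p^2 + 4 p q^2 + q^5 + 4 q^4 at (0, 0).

4

The Hessian of f at 0 is [[2, 0], [0, 0]] with rank 1, so corank 1. A Groebner basis of the Jacobian ideal J(f) in C{p,q} is {p^2, p/2 + q^2}; counting standard monomials gives mu = 4. Corank 1: A-series; mu = 4 gives A_4.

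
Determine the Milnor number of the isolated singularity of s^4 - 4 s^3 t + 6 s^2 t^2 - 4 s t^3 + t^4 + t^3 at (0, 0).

6

The Hessian of f at 0 has rank 0. Corank 2; j^3 = t^3 is a perfect cube, so E-series; the 4-jet and mu = 6 give E_6.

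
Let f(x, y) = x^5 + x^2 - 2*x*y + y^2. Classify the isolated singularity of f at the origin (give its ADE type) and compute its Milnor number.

Type A_{4}, Milnor number mu = 4.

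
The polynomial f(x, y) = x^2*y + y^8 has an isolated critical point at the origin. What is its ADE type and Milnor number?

Type D_{9}, Milnor number mu = 9.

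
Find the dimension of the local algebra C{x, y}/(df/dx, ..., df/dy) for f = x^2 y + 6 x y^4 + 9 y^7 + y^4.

5

The Hessian of f at 0 is [[0, 0], [0, 0]] with rank 0, so corank 2. A Groebner basis of the Jacobian ideal J(f) in C{x,y} is {x^3, x^2/4 + y^3, x*y}; counting standard monomials gives mu = 5. Corank 2; j^3 = x^2*y has shape L^2 M (L != M), so D-series; mu = 5 gives D_5.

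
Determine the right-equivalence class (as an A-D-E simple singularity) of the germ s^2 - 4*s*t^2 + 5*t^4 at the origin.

A_3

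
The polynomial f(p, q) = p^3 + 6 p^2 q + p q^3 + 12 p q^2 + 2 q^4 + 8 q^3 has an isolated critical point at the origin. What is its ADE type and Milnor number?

The Hessian of f at 0 has rank 0. Corank 2; j^3 = (p + 2*q)^3 is a perfect cube, so E-series; the 4-jet and mu = 7 give E_7.

Type E_7, Milnor number mu = 7.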